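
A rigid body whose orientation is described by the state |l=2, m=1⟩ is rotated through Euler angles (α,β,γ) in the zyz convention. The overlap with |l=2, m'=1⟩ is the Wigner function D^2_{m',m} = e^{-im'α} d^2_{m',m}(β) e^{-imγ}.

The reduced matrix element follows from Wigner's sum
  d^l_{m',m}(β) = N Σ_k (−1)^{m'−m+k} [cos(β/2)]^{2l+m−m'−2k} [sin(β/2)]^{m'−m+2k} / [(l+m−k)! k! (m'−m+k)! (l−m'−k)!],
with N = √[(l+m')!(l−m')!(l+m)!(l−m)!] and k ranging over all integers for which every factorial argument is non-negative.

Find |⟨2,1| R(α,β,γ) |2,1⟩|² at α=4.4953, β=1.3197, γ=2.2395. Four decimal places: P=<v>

P=0.0986

Split into d^2_{1,1}(β=1.3197) × two z-phases.
Half-angle: c=0.790084, s=0.612998. N=√(6·1·6·1)=6.000000
The bounds max(0,m−m')=0 and min(l+m,l−m')=1 give 2 terms
  k=0: (−1)^0·6.0000/(6)·0.7901^4·0.6130^0 = +0.389667
  k=1: (−1)^1·6.0000/(2)·0.7901^2·0.6130^2 = -0.703698
d^2_{1,1}(1.3197) = +0.389667 -0.703698 = -0.314032
|D^2_{1,1}|² = |d^2_{1,1}(β)|² = (-0.314032)² = 0.098616 (the z-rotation phases have unit modulus)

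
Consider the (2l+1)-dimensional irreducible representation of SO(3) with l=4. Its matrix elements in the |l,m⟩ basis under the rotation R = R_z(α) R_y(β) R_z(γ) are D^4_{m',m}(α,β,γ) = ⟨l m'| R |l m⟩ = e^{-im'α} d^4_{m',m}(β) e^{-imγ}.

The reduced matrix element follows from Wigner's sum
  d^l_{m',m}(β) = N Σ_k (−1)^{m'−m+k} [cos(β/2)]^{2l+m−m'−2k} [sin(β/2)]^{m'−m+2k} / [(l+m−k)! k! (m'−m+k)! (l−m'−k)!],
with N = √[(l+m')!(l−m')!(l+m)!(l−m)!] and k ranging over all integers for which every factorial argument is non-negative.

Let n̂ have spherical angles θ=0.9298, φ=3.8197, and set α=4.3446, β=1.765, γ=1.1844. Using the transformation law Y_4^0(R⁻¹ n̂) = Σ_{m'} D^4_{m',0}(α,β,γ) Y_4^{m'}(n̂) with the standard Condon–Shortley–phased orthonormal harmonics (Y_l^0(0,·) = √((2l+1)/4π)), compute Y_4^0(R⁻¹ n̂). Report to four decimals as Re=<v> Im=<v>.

Re=-0.3186 Im=0.0000

Need the full column D^4_{m',0} for m'=−4..4 at α=4.3446, β=1.765, γ=1.1844.
cos(β/2)=0.635222, sin(β/2)=0.772329
d^4_{-4,0}: single k=4 term ⇒ +0.484688;  D = +0.048215-0.482284i
d^4_{-3,0}: k∈[3..4] ⇒ +0.563768 -0.833401 = -0.269633;  D = -0.240709-0.121495i
d^4_{-2,0}: k∈[2..4] ⇒ +0.371776 -1.465558 +0.812434 = -0.281349;  D = +0.208604-0.188790i
d^4_{-1,0}: k∈[1..4] ⇒ +0.144144 -1.278505 +1.889975 -0.465649 = +0.289966;  D = -0.104258-0.270574i
d^4_{0,0}: k∈[0..4] ⇒ +0.026510 -0.627017 +2.085526 -1.370209 +0.126596 = +0.241406;  D = +0.241406+0.000000i
d^4_{1,0}: k∈[0..3] ⇒ -0.144144 +1.278505 -1.889975 +0.465649 = -0.289966;  D = +0.104258-0.270574i
d^4_{2,0}: k∈[0..2] ⇒ +0.371776 -1.465558 +0.812434 = -0.281349;  D = +0.208604+0.188790i
d^4_{3,0}: k∈[0..1] ⇒ -0.563768 +0.833401 = +0.269633;  D = +0.240709-0.121495i
d^4_{4,0}: single k=0 term ⇒ +0.484688;  D = +0.048215+0.482284i
Y_4^{m'}(θ=0.9298,φ=3.8197) and Σ D·Y over m':
  (+0.0482-0.4823i)·(-0.1661-0.0760i)  (-0.2407-0.1215i)·(+0.1723+0.3447i)  (+0.2086-0.1888i)·(+0.0688-0.3156i)  (-0.1043-0.2706i)·(+0.0877-0.0707i)  (+0.2414+0.0000i)·(-0.3440+0.0000i)  (+0.1043-0.2706i)·(-0.0877-0.0707i)  (+0.2086+0.1888i)·(+0.0688+0.3156i)  (+0.2407-0.1215i)·(-0.1723+0.3447i)  (+0.0482+0.4823i)·(-0.1661+0.0760i)
Y_4^0(R⁻¹ n̂) = -0.318566+0.000000i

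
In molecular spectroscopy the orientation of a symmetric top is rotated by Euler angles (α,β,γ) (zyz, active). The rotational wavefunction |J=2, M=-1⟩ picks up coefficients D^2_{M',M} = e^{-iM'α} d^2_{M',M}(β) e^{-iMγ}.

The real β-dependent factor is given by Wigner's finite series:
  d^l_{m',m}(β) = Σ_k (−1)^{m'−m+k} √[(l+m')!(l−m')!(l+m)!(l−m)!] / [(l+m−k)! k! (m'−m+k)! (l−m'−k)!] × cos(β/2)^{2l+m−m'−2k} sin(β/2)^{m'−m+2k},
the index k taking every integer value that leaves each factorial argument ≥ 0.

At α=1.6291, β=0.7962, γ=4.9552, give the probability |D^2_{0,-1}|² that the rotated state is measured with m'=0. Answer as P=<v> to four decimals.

P=0.3748

Split into d^2_{0,-1}(β=0.7962) × two z-phases.
With c≡cos(β/2)=0.921799 and s≡sin(β/2)=0.387668, N=[2·2·1·6]^{1/2}=4.898979
Admissible k: 0..1 (factorial args all ≥0)
  k=0: (−1)^1·4.8990/(2)·0.9218^3·0.3877^1 = -0.743779
  k=1: (−1)^2·4.8990/(2)·0.9218^1·0.3877^3 = +0.131550
d^2_{0,-1}(0.7962) = -0.743779 +0.131550 = -0.612230
|D^2_{0,-1}|² = |d^2_{0,-1}(β)|² = (-0.612230)² = 0.374825 (the z-rotation phases have unit modulus)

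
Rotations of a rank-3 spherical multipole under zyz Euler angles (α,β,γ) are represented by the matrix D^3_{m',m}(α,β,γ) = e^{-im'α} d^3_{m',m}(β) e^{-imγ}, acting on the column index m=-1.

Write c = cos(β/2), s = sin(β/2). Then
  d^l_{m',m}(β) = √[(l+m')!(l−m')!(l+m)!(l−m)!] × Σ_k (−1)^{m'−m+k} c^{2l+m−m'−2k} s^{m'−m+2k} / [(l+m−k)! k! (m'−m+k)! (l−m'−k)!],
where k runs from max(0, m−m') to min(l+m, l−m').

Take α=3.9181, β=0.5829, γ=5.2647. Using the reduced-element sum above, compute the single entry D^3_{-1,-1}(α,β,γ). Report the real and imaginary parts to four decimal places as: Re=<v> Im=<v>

Re=-0.2464 Im=0.0608

First d^3_{-1,-1}(β=0.5829), then the phase factors e^{-i(-1)α} and e^{-i(-1)γ}:
With c≡cos(β/2)=0.957828 and s≡sin(β/2)=0.287341, N=[2·24·2·24]^{1/2}=48.000000
The bounds max(0,m−m')=0 and min(l+m,l−m')=2 give 3 terms
  k=0: (−1)^0·48.0000/(48)·0.9578^6·0.2873^0 = +0.772193
  k=1: (−1)^1·48.0000/(6)·0.9578^4·0.2873^2 = -0.555951
  k=2: (−1)^2·48.0000/(8)·0.9578^2·0.2873^4 = +0.037525
d^3_{-1,-1}(0.5829) = +0.772193 -0.555951 +0.037525 = +0.253766
Phases: e^{-i·(-1)·3.9181}=-0.713366-0.700792i, e^{-i·(-1)·5.2647}=+0.524656-0.851314i ⇒ D=-0.246373+0.060808i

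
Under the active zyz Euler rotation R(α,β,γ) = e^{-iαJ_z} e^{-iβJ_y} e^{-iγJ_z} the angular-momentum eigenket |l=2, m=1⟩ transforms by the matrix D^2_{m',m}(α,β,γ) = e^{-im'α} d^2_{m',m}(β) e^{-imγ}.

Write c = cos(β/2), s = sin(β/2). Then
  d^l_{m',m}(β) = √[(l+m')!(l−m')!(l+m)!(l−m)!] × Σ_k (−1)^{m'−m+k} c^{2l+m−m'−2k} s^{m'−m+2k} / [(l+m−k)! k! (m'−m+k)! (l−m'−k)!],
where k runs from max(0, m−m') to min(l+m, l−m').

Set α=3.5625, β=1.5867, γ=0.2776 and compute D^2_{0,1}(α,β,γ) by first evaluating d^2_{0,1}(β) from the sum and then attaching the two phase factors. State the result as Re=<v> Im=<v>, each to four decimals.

Re=-0.0187 Im=0.0053

Split into d^2_{0,1}(β=1.5867) × two z-phases.
Half-angle: c=0.701462, s=0.712707. N=√(2·2·6·1)=4.898979
k∈{1,2} keeps every argument non-negative
  k=1: (−1)^0·4.8990/(2)·0.7015^3·0.7127^1 = +0.602558
  k=2: (−1)^1·4.8990/(2)·0.7015^1·0.7127^3 = -0.622032
d^2_{0,1}(1.5867) = +0.602558 -0.622032 = -0.019475
D = (+1.000000+0.000000i)·(-0.019475)·(+0.961716-0.274048i) = -0.018729+0.005337i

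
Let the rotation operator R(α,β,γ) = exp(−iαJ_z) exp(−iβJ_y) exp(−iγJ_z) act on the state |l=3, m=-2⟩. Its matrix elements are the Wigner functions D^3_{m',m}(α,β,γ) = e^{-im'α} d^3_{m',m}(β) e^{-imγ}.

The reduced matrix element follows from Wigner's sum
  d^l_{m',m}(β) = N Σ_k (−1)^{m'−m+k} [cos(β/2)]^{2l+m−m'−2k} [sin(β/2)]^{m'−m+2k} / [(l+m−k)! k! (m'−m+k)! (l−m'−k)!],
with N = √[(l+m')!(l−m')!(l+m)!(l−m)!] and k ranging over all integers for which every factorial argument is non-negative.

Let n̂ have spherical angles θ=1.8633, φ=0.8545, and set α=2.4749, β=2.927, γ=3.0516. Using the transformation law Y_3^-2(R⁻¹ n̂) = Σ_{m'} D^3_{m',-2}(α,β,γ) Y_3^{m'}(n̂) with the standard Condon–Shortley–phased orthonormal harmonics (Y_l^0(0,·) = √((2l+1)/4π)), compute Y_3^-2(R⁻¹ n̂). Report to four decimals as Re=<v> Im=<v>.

Re=-0.2364 Im=0.1012

Need the full column D^3_{m',-2} for m'=−3..3 at α=2.4749, β=2.927, γ=3.0516.
cos(β/2)=0.107091, sin(β/2)=0.994249
d^3_{-3,-2}: single k=1 term ⇒ +0.000034;  D = +0.000020+0.000028i
d^3_{-2,-2}: k∈[0..1] ⇒ +0.000002 -0.000650 = -0.000649;  D = -0.000037+0.000648i
d^3_{-1,-2}: k∈[0..1] ⇒ -0.000044 +0.007634 = +0.007590;  D = -0.005028+0.005686i
d^3_{0,-2}: k∈[0..1] ⇒ +0.000712 -0.061382 = -0.060670;  D = -0.059690+0.010861i
d^3_{1,-2}: k∈[0..1] ⇒ -0.007634 +0.329024 = +0.321390;  D = -0.284069-0.150320i
d^3_{2,-2}: k∈[0..1] ⇒ +0.056034 -0.965988 = -0.909954;  D = -0.368879-0.831832i
d^3_{3,-2}: single k=0 term ⇒ -0.254861;  D = -0.062880+0.246982i
Y_3^{m'}(θ=1.8633,φ=0.8545) and Σ D·Y over m':
  (+0.0000+0.0000i)·(-0.3068-0.2001i)  (-0.0000+0.0006i)·(+0.0372+0.2676i)  (-0.0050+0.0057i)·(-0.1187+0.1364i)  (-0.0597+0.0109i)·(+0.2781+0.0000i)  (-0.2841-0.1503i)·(+0.1187+0.1364i)  (-0.3689-0.8318i)·(+0.0372-0.2676i)  (-0.0629+0.2470i)·(+0.3068-0.2001i)
Y_3^-2(R⁻¹ n̂) = -0.236371+0.101182i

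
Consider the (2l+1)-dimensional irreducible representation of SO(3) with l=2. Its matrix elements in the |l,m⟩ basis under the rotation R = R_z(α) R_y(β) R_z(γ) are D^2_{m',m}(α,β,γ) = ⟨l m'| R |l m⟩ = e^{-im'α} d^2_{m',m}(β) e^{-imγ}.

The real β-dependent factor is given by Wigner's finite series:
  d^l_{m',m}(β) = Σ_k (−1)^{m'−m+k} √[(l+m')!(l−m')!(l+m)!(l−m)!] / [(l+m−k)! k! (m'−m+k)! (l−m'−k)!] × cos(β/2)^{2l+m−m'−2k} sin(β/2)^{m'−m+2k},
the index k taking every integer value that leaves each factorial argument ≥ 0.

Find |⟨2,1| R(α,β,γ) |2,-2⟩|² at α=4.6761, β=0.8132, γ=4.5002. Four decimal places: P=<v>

Split into d^2_{1,-2}(β=0.8132) × two z-phases.
With c≡cos(β/2)=0.918471 and s≡sin(β/2)=0.395489, N=[6·1·1·24]^{1/2}=12.000000
Admissible k: 0..0 (factorial args all ≥0)
  k=0: (−1)^3·12.0000/(6)·0.9185^1·0.3955^3 = -0.113631
d^2_{1,-2}(0.8132) = -0.113631
|D^2_{1,-2}|² = |d^2_{1,-2}(β)|² = (-0.113631)² = 0.012912 (the z-rotation phases have unit modulus)

P=0.0129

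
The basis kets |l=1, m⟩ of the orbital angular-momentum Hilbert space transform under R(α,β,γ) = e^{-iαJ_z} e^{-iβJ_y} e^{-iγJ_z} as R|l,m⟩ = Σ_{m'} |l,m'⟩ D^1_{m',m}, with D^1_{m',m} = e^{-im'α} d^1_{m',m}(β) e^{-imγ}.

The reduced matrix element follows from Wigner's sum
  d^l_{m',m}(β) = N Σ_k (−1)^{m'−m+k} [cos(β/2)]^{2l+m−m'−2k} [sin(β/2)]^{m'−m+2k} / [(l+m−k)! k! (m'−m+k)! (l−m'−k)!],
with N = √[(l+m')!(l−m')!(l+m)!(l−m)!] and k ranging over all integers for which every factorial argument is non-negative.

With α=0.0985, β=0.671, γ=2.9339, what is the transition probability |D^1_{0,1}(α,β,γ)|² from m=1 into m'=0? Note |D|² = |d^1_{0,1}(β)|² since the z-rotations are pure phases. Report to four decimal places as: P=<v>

P=0.1933

First d^1_{0,1}(β=0.671), then the phase factors e^{-i(0)α} and e^{-i(1)γ}:
With c≡cos(β/2)=0.944246 and s≡sin(β/2)=0.329241, N=[1·1·2·1]^{1/2}=1.414214
Admissible k: 1..1 (factorial args all ≥0)
  k=1: (−1)^0·1.4142/(1)·0.9442^1·0.3292^1 = +0.439657
d^1_{0,1}(0.671) = +0.439657
|D^1_{0,1}|² = |d^1_{0,1}(β)|² = (+0.439657)² = 0.193299 (the z-rotation phases have unit modulus)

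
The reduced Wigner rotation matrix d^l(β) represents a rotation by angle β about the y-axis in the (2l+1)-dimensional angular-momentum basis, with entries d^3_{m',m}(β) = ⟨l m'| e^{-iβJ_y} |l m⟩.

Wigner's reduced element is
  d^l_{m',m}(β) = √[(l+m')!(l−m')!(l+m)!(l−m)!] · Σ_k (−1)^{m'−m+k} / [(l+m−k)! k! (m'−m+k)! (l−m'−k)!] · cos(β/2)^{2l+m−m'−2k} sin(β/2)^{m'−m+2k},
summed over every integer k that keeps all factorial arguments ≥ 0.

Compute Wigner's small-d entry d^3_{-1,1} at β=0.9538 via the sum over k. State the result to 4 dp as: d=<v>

d=0.5166

d^3_{-1,1}(β=0.9538) via Wigner's sum:
Half-angle: c=0.888422, s=0.459027. N=√(2·24·24·2)=48.000000
The bounds max(0,m−m')=2 and min(l+m,l−m')=4 give 3 terms
  k=2: (−1)^0·48.0000/(8)·0.8884^4·0.4590^2 = +0.787600
  k=3: (−1)^1·48.0000/(6)·0.8884^2·0.4590^4 = -0.280338
  k=4: (−1)^2·48.0000/(48)·0.8884^0·0.4590^6 = +0.009355
d^3_{-1,1}(0.9538) = +0.787600 -0.280338 +0.009355 = +0.516616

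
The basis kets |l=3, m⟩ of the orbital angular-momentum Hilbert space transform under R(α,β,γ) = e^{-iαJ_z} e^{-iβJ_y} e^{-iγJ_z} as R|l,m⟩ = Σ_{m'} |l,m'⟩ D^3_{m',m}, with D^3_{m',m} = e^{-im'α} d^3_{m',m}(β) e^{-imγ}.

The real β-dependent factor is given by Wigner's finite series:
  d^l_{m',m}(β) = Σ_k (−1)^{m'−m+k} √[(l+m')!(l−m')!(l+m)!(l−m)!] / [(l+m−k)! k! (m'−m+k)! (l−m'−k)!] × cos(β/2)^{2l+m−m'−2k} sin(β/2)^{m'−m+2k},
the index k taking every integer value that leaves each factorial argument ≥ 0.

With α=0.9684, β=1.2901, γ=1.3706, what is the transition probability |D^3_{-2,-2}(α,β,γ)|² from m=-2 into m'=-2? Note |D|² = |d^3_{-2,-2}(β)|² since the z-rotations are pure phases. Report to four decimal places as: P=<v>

First d^3_{-2,-2}(β=1.2901), then the phase factors e^{-i(-2)α} and e^{-i(-2)γ}:
Half-angle: c=0.799070, s=0.601238. N=√(1·120·1·120)=120.000000
The bounds max(0,m−m')=0 and min(l+m,l−m')=1 give 2 terms
  k=0: (−1)^0·120.0000/(120)·0.7991^6·0.6012^0 = +0.260320
  k=1: (−1)^1·120.0000/(24)·0.7991^4·0.6012^2 = -0.736889
d^3_{-2,-2}(1.2901) = +0.260320 -0.736889 = -0.476569
|D^3_{-2,-2}|² = |d^3_{-2,-2}(β)|² = (-0.476569)² = 0.227118 (the z-rotation phases have unit modulus)

P=0.2271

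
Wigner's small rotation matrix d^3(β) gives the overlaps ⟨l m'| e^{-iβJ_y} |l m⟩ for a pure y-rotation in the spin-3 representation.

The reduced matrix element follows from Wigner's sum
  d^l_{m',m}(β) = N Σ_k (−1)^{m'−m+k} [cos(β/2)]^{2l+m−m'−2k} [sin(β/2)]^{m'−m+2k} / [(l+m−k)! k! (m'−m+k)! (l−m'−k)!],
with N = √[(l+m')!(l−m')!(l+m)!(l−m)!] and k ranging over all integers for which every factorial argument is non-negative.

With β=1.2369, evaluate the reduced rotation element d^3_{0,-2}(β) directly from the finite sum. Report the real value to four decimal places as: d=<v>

d^3_{0,-2}(β=1.2369) via Wigner's sum:
With c≡cos(β/2)=0.814778 and s≡sin(β/2)=0.579773, N=[6·6·1·120]^{1/2}=65.726707
k: max(0,(-2)−(0))=0 … min(3+(-2),3−(0))=1
  k=0: (−1)^2·65.7267/(12)·0.8148^4·0.5798^2 = +0.811398
  k=1: (−1)^3·65.7267/(12)·0.8148^2·0.5798^4 = -0.410838
d^3_{0,-2}(1.2369) = +0.811398 -0.410838 = +0.400559

d=0.4006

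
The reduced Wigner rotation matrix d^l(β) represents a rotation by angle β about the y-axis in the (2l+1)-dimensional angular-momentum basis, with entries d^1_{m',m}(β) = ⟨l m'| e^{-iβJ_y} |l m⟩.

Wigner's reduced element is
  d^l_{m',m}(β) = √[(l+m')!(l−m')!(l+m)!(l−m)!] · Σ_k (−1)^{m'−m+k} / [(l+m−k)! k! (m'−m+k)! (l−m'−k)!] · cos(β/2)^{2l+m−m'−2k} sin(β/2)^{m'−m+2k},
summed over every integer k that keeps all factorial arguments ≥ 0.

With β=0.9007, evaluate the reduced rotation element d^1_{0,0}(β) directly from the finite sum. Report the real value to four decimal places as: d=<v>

d=0.6211

d^1_{0,0}(β=0.9007) via Wigner's sum:
Half-angle: c=0.900295, s=0.435281. N=√(1·1·1·1)=1.000000
The bounds max(0,m−m')=0 and min(l+m,l−m')=1 give 2 terms
  k=0: (−1)^0·1.0000/(1)·0.9003^2·0.4353^0 = +0.810531
  k=1: (−1)^1·1.0000/(1)·0.9003^0·0.4353^2 = -0.189469
d^1_{0,0}(0.9007) = +0.810531 -0.189469 = +0.621061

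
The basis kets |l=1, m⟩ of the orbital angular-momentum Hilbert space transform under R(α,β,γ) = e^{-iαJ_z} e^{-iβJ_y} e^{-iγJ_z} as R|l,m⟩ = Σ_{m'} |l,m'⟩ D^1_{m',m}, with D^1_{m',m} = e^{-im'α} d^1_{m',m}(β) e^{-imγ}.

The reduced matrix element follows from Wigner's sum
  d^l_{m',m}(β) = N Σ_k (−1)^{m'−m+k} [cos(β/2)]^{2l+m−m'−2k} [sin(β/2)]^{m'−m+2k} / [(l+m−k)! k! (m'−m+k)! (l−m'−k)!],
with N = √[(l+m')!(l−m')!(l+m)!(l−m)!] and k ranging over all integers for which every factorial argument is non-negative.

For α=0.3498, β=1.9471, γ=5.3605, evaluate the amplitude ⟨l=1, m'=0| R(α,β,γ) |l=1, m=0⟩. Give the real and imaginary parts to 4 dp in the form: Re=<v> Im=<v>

Split into d^1_{0,0}(β=1.9471) × two z-phases.
With c≡cos(β/2)=0.562368 and s≡sin(β/2)=0.826887, N=[1·1·1·1]^{1/2}=1.000000
Admissible k: 0..1 (factorial args all ≥0)
  k=0: (−1)^0·1.0000/(1)·0.5624^2·0.8269^0 = +0.316257
  k=1: (−1)^1·1.0000/(1)·0.5624^0·0.8269^2 = -0.683743
d^1_{0,0}(1.9471) = +0.316257 -0.683743 = -0.367485
Attach z-rotation phases: D = e^{-i(0)(0.3498)}·(-0.367485)·e^{-i(0)(5.3605)} = -0.367485+0.000000i

Re=-0.3675 Im=0.0000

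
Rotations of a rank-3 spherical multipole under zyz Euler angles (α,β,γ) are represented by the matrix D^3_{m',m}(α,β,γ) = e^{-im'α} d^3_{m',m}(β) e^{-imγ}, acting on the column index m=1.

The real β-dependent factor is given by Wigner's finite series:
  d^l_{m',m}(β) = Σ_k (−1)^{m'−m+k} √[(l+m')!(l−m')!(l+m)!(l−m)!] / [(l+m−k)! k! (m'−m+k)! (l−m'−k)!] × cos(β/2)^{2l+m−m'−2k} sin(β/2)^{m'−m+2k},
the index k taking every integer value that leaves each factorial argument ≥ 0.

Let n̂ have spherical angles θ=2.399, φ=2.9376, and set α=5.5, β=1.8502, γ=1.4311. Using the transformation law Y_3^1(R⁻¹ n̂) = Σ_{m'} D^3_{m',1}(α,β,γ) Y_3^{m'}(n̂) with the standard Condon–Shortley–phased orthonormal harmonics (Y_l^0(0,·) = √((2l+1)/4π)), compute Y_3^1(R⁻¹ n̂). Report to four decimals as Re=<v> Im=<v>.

Need the full column D^3_{m',1} for m'=−3..3 at α=5.5, β=1.8502, γ=1.4311.
cos(β/2)=0.601755, sin(β/2)=0.798681
d^3_{-3,1}: single k=4 term ⇒ +0.570661;  D = -0.458044+0.340367i
d^3_{-2,1}: k∈[3..4] ⇒ +0.702115 -0.618424 = +0.083692;  D = -0.082824-0.012020i
d^3_{-1,1}: k∈[2..4] ⇒ +0.501852 -1.178752 +0.259561 = -0.417338;  D = +0.250399+0.333873i
d^3_{0,1}: k∈[1..3] ⇒ +0.218304 -1.153693 +0.677449 = -0.257940;  D = -0.035916+0.255427i
d^3_{1,1}: k∈[0..2] ⇒ +0.047481 -0.669136 +0.884064 = +0.262408;  D = +0.209229-0.158370i
d^3_{2,1}: k∈[0..1] ⇒ -0.199283 +0.702115 = +0.502832;  D = +0.498239+0.067811i
d^3_{3,1}: single k=0 term ⇒ +0.323944;  D = +0.196650+0.257427i
Y_3^{m'}(θ=2.399,φ=2.9376) and Σ D·Y over m':
  (-0.4580+0.3404i)·(-0.1056-0.0741i)  (-0.0828-0.0120i)·(-0.3160-0.1366i)  (+0.2504+0.3339i)·(-0.3668-0.0759i)  (-0.0359+0.2554i)·(+0.0787+0.0000i)  (+0.2092-0.1584i)·(+0.3668-0.0759i)  (+0.4982+0.0678i)·(-0.3160+0.1366i)  (+0.1966+0.2574i)·(+0.1056-0.0741i)
Y_3^1(R⁻¹ n̂) = -0.033359-0.122950i

Re=-0.0334 Im=-0.1230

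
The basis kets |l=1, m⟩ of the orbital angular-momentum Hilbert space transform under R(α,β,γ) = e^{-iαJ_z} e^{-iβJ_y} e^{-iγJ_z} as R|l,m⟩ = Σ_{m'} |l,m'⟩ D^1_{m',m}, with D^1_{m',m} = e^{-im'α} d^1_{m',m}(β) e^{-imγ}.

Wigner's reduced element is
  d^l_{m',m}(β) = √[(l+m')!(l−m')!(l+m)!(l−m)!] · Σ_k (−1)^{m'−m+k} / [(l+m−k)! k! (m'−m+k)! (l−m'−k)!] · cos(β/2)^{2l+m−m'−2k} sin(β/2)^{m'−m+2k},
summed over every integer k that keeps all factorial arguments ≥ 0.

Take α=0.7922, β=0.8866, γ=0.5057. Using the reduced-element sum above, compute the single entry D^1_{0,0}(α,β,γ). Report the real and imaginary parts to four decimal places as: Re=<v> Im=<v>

Split into d^1_{0,0}(β=0.8866) × two z-phases.
Half-angle: c=0.903341, s=0.428923. N=√(1·1·1·1)=1.000000
k: max(0,(0)−(0))=0 … min(1+(0),1−(0))=1
  k=0: (−1)^0·1.0000/(1)·0.9033^2·0.4289^0 = +0.816025
  k=1: (−1)^1·1.0000/(1)·0.9033^0·0.4289^2 = -0.183975
d^1_{0,0}(0.8866) = +0.816025 -0.183975 = +0.632050
Attach z-rotation phases: D = e^{-i(0)(0.7922)}·(+0.632050)·e^{-i(0)(0.5057)} = +0.632050+0.000000i

Re=0.6321 Im=0.0000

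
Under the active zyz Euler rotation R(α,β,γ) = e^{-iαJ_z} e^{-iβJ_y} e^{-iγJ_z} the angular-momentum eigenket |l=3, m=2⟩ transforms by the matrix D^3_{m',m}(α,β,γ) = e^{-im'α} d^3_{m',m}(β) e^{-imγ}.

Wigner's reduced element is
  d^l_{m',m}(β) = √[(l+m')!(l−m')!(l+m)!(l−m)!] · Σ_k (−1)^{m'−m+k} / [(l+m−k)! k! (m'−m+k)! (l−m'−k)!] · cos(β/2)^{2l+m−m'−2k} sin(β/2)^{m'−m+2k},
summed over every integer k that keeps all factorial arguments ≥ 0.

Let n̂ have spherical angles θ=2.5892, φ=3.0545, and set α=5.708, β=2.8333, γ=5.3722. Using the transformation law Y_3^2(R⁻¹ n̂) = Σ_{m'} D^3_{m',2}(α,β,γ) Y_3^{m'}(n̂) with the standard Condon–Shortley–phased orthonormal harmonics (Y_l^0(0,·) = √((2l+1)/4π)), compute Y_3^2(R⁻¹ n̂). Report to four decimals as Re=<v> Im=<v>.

Re=0.1555 Im=0.3436

Need the full column D^3_{m',2} for m'=−3..3 at α=5.708, β=2.8333, γ=5.3722.
cos(β/2)=0.153537, sin(β/2)=0.988143
d^3_{-3,2}: single k=5 term ⇒ +0.354312;  D = +0.352667+0.034108i
d^3_{-2,2}: k∈[4..5] ⇒ +0.112376 -0.930934 = -0.818558;  D = -0.640789-0.509339i
d^3_{-1,2}: k∈[3..4] ⇒ +0.022086 -0.457415 = -0.435329;  D = -0.138596-0.412677i
d^3_{0,2}: k∈[2..3] ⇒ +0.002972 -0.123102 = -0.120130;  D = +0.029857-0.116360i
d^3_{1,2}: k∈[1..2] ⇒ +0.000267 -0.022086 = -0.021820;  D = +0.016048-0.014784i
d^3_{2,2}: k∈[0..1] ⇒ +0.000013 -0.002713 = -0.002700;  D = +0.002661-0.000455i
d^3_{3,2}: single k=0 term ⇒ -0.000207;  D = +0.000190+0.000082i
Y_3^{m'}(θ=2.5892,φ=3.0545) and Σ D·Y over m':
  (+0.3527+0.0341i)·(-0.0582-0.0156i)  (-0.6408-0.5093i)·(-0.2359-0.0415i)  (-0.1386-0.4127i)·(-0.4432-0.0387i)  (+0.0299-0.1164i)·(-0.1980+0.0000i)  (+0.0160-0.0148i)·(+0.4432-0.0387i)  (+0.0027-0.0005i)·(-0.2359+0.0415i)  (+0.0002+0.0001i)·(+0.0582-0.0156i)
Y_3^2(R⁻¹ n̂) = +0.155507+0.343624i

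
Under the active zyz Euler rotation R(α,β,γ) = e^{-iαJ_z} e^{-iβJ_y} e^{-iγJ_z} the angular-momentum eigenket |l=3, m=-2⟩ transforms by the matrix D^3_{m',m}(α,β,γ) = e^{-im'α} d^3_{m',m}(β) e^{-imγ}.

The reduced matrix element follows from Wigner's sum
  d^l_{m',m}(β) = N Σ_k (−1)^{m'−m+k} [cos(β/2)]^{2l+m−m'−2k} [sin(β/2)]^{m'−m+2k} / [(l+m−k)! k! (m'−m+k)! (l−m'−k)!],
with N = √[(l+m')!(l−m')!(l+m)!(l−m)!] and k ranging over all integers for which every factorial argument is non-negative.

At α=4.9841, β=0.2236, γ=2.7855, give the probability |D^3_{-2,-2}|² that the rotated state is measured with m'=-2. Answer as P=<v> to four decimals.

D^3_{-2,-2}(4.9841,0.2236,2.7855) = e^{-i·-2·4.9841}·d^3_{-2,-2}(0.2236)·e^{-i·-2·2.7855}. Compute d first:
c=cos(0.2236/2)=0.993757, s=sin(0.2236/2)=0.111567; N=√[1·120·1·120]=120.000000
k: max(0,(-2)−(-2))=0 … min(3+(-2),3−(-2))=1
  k=0: (−1)^0·120.0000/(120)·0.9938^6·0.1116^0 = +0.963121
  k=1: (−1)^1·120.0000/(24)·0.9938^4·0.1116^2 = -0.060697
d^3_{-2,-2}(0.2236) = +0.963121 -0.060697 = +0.902425
|D^3_{-2,-2}|² = |d^3_{-2,-2}(β)|² = (+0.902425)² = 0.814370 (the z-rotation phases have unit modulus)

P=0.8144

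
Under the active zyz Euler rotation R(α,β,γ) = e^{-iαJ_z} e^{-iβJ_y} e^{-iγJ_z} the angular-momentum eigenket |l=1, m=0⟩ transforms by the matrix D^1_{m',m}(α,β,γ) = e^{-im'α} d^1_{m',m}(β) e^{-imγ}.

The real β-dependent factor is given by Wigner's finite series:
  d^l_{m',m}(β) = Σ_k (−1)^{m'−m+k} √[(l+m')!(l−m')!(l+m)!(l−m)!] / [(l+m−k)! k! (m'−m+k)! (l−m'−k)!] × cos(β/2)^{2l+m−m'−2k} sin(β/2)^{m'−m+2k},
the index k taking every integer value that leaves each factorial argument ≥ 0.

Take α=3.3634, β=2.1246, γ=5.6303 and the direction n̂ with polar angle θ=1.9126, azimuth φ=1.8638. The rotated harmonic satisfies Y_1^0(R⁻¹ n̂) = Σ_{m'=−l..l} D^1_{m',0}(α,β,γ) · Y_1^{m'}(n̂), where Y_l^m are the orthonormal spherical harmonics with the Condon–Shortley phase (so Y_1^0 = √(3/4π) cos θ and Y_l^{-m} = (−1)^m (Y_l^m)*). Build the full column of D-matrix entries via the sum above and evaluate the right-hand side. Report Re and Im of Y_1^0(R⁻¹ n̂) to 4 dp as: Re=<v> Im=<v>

Need the full column D^1_{m',0} for m'=−1..1 at α=3.3634, β=2.1246, γ=5.6303.
cos(β/2)=0.486864, sin(β/2)=0.873478
d^1_{-1,0}: single k=1 term ⇒ +0.601416;  D = -0.586682-0.132307i
d^1_{0,0}: k∈[0..1] ⇒ +0.237037 -0.762963 = -0.525926;  D = -0.525926+0.000000i
d^1_{1,0}: single k=0 term ⇒ -0.601416;  D = +0.586682-0.132307i
Y_1^{m'}(θ=1.9126,φ=1.8638) and Σ D·Y over m':
  (-0.5867-0.1323i)·(-0.0940-0.3116i)  (-0.5259+0.0000i)·(-0.1638+0.0000i)  (+0.5867-0.1323i)·(+0.0940-0.3116i)
Y_1^0(R⁻¹ n̂) = +0.113985+0.000000i

Re=0.1140 Im=0.0000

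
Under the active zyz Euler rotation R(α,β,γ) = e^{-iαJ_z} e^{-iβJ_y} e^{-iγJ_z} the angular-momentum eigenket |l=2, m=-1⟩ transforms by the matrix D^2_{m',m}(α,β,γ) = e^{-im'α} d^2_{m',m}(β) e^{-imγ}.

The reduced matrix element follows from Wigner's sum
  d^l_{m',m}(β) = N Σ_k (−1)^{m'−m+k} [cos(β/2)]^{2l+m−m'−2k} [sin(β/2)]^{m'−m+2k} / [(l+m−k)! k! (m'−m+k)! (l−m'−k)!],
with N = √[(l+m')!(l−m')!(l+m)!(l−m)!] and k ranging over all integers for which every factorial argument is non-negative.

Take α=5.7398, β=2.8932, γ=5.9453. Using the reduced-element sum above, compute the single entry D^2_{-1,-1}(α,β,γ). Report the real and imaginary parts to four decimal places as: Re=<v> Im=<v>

Re=-0.0287 Im=0.0348

D^2_{-1,-1}(5.7398,2.8932,5.9453) = e^{-i·-1·5.7398}·d^2_{-1,-1}(2.8932)·e^{-i·-1·5.9453}. Compute d first:
c=cos(2.8932/2)=0.123877, s=sin(2.8932/2)=0.992298; N=√[1·6·1·6]=6.000000
k: max(0,(-1)−(-1))=0 … min(2+(-1),2−(-1))=1
  k=0: (−1)^0·6.0000/(6)·0.1239^4·0.9923^0 = +0.000235
  k=1: (−1)^1·6.0000/(2)·0.1239^2·0.9923^2 = -0.045330
d^2_{-1,-1}(2.8932) = +0.000235 -0.045330 = -0.045095
Attach z-rotation phases: D = e^{-i(-1)(5.7398)}·(-0.045095)·e^{-i(-1)(5.9453)} = -0.028688+0.034793i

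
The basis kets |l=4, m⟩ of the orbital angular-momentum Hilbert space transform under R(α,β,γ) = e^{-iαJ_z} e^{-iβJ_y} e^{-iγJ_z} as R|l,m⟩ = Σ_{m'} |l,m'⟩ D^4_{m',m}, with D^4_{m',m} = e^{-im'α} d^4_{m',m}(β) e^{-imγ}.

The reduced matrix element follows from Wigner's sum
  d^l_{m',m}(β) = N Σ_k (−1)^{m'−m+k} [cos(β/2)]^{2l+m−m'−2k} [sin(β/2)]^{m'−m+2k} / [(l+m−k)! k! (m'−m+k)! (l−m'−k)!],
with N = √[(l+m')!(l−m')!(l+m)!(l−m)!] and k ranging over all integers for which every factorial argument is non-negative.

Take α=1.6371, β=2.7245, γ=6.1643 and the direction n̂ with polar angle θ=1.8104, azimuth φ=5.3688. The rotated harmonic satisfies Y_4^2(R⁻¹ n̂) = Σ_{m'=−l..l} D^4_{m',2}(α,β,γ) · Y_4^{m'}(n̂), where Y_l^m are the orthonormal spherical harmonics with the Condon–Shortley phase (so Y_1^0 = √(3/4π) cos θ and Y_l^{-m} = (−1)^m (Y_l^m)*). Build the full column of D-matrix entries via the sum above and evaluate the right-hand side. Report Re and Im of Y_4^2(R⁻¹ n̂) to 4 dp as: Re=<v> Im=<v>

Need the full column D^4_{m',2} for m'=−4..4 at α=1.6371, β=2.7245, γ=6.1643.
cos(β/2)=0.207038, sin(β/2)=0.978333
d^4_{-4,2}: single k=6 term ⇒ +0.198884;  D = +0.174251+0.095870i
d^4_{-3,2}: k∈[5..6] ⇒ +0.089283 -0.664539 = -0.575256;  D = -0.243296+0.521274i
d^4_{-2,2}: k∈[4..6] ⇒ +0.025249 -0.451026 +0.839254 = +0.413477;  D = -0.385439-0.149665i
d^4_{-1,2}: k∈[3..5] ⇒ +0.005038 -0.168729 +0.753517 = +0.589825;  D = -0.176600+0.562767i
d^4_{0,2}: k∈[2..4] ⇒ +0.000715 -0.042583 +0.356567 = +0.314699;  D = +0.305845+0.074123i
d^4_{1,2}: k∈[1..3] ⇒ +0.000068 -0.007556 +0.112486 = +0.104997;  D = +0.017915-0.103457i
d^4_{2,2}: k∈[0..2] ⇒ +0.000003 -0.000905 +0.025249 = +0.024347;  D = -0.024213-0.002556i
d^4_{3,2}: k∈[0..1] ⇒ -0.000060 +0.003998 = +0.003939;  D = -0.000153+0.003936i
d^4_{4,2}: single k=0 term ⇒ +0.000399;  D = +0.000399-0.000011i
Y_4^{m'}(θ=1.8104,φ=5.3688) and Σ D·Y over m':
  (+0.1743+0.0959i)·(-0.3428-0.1944i)  (-0.2433+0.5213i)·(+0.2510-0.1056i)  (-0.3854-0.1497i)·(+0.0488-0.1849i)  (-0.1766+0.5628i)·(+0.1734+0.2251i)  (+0.3058+0.0741i)·(+0.1504+0.0000i)  (+0.0179-0.1035i)·(-0.1734+0.2251i)  (-0.0242-0.0026i)·(+0.0488+0.1849i)  (-0.0002+0.0039i)·(-0.2510-0.1056i)  (+0.0004-0.0000i)·(-0.3428+0.1944i)
Y_4^2(R⁻¹ n̂) = -0.185103+0.239232i

Re=-0.1851 Im=0.2392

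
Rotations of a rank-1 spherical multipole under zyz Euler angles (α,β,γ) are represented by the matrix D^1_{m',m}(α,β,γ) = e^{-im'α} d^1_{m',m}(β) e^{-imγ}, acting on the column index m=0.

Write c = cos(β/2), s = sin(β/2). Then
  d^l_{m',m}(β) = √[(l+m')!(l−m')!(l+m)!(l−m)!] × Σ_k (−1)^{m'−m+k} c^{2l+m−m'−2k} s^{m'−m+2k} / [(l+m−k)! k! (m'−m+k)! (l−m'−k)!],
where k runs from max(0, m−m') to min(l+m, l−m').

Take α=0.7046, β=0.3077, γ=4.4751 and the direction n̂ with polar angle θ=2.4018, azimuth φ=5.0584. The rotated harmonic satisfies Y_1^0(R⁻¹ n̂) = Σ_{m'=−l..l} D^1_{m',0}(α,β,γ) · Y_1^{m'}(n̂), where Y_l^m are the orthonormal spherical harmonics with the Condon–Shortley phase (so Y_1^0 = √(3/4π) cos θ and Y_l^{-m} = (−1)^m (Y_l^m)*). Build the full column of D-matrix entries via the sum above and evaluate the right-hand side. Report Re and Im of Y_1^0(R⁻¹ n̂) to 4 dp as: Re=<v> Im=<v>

Need the full column D^1_{m',0} for m'=−1..1 at α=0.7046, β=0.3077, γ=4.4751.
cos(β/2)=0.988188, sin(β/2)=0.153244
d^1_{-1,0}: single k=1 term ⇒ +0.214160;  D = +0.163162+0.138717i
d^1_{0,0}: k∈[0..1] ⇒ +0.976516 -0.023484 = +0.953033;  D = +0.953033+0.000000i
d^1_{1,0}: single k=0 term ⇒ -0.214160;  D = -0.163162+0.138717i
Y_1^{m'}(θ=2.4018,φ=5.0584) and Σ D·Y over m':
  (+0.1632+0.1387i)·(+0.0790+0.2191i)  (+0.9530+0.0000i)·(-0.3609+0.0000i)  (-0.1632+0.1387i)·(-0.0790+0.2191i)
Y_1^0(R⁻¹ n̂) = -0.378947+0.000000i

Re=-0.3789 Im=0.0000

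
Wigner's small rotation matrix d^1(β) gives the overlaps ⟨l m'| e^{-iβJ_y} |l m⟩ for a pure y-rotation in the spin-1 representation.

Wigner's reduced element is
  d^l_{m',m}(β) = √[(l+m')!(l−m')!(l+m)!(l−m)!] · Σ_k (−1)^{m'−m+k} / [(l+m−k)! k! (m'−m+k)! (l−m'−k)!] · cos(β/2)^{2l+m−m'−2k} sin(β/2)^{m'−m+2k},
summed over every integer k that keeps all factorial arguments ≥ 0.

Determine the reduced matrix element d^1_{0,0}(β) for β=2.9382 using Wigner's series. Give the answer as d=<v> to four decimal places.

d=-0.9794

d^1_{0,0}(β=2.9382) via Wigner's sum:
With c≡cos(β/2)=0.101521 and s≡sin(β/2)=0.994833, N=[1·1·1·1]^{1/2}=1.000000
k∈{0,1} keeps every argument non-negative
  k=0: (−1)^0·1.0000/(1)·0.1015^2·0.9948^0 = +0.010307
  k=1: (−1)^1·1.0000/(1)·0.1015^0·0.9948^2 = -0.989693
d^1_{0,0}(2.9382) = +0.010307 -0.989693 = -0.979387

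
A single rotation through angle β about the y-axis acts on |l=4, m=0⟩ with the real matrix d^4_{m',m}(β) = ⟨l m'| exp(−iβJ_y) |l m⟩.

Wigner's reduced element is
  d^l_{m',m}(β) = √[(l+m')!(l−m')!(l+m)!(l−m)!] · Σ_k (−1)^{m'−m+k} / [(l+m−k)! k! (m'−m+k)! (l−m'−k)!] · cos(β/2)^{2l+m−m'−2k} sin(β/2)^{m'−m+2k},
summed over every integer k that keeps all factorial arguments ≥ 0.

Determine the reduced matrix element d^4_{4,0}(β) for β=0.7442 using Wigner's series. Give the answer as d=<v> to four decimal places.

d=0.1101

d^4_{4,0}(β=0.7442) via Wigner's sum:
c=cos(0.7442/2)=0.931566, s=sin(0.7442/2)=0.363573; N=√[40320·1·24·24]=4819.161753
k: max(0,(0)−(4))=0 … min(4+(0),4−(4))=0
  k=0: (−1)^4·4819.1618/(576)·0.9316^4·0.3636^4 = +0.110095
d^4_{4,0}(0.7442) = +0.110095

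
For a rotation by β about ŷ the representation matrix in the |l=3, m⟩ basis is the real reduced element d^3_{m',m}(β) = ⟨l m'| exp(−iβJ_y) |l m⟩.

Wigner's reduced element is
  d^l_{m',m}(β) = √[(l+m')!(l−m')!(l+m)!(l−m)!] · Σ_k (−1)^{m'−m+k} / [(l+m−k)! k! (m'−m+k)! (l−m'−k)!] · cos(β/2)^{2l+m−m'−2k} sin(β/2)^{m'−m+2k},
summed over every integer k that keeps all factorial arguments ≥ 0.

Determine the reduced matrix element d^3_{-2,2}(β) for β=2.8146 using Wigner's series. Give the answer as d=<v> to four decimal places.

d=-0.7971

d^3_{-2,2}(β=2.8146) via Wigner's sum:
Half-angle: c=0.162769, s=0.986664. N=√(1·120·120·1)=120.000000
The bounds max(0,m−m')=4 and min(l+m,l−m')=5 give 2 terms
  k=4: (−1)^0·120.0000/(24)·0.1628^2·0.9867^4 = +0.125542
  k=5: (−1)^1·120.0000/(120)·0.1628^0·0.9867^6 = -0.922606
d^3_{-2,2}(2.8146) = +0.125542 -0.922606 = -0.797064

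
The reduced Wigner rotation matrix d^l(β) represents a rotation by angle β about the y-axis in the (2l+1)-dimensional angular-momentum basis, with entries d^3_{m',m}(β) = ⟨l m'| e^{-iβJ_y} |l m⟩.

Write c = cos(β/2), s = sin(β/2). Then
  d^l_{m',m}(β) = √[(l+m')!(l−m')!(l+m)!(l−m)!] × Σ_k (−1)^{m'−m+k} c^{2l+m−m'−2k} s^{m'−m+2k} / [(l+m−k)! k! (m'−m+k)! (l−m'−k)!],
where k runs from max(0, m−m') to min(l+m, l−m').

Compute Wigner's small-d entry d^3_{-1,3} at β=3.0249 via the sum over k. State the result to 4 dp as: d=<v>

d^3_{-1,3}(β=3.0249) via Wigner's sum:
Half-angle: c=0.058313, s=0.998298. N=√(2·24·720·1)=185.903201
Admissible k: 4..4 (factorial args all ≥0)
  k=4: (−1)^0·185.9032/(48)·0.0583^2·0.9983^4 = +0.013080
d^3_{-1,3}(3.0249) = +0.013080

d=0.0131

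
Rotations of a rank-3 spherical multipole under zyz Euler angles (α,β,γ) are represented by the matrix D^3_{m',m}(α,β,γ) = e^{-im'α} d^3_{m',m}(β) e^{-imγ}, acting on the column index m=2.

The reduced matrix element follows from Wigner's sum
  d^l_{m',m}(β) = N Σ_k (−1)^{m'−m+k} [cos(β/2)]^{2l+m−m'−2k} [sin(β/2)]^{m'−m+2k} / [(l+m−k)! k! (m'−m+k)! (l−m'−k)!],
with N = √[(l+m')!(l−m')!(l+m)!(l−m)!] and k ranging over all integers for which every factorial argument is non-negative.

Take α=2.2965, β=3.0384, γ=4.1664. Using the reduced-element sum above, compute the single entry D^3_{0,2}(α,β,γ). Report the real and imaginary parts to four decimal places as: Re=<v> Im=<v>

Re=0.0067 Im=0.0128

D^3_{0,2}(2.2965,3.0384,4.1664) = e^{-i·0·2.2965}·d^3_{0,2}(3.0384)·e^{-i·2·4.1664}. Compute d first:
With c≡cos(β/2)=0.051573 and s≡sin(β/2)=0.998669, N=[6·6·120·1]^{1/2}=65.726707
k: max(0,(2)−(0))=2 … min(3+(2),3−(0))=3
  k=2: (−1)^0·65.7267/(12)·0.0516^4·0.9987^2 = +0.000039
  k=3: (−1)^1·65.7267/(12)·0.0516^2·0.9987^4 = -0.014491
d^3_{0,2}(3.0384) = +0.000039 -0.014491 = -0.014452
Phases: e^{-i·(0)·2.2965}=+1.000000+0.000000i, e^{-i·(2)·4.1664}=-0.460731-0.887540i ⇒ D=+0.006659+0.012827i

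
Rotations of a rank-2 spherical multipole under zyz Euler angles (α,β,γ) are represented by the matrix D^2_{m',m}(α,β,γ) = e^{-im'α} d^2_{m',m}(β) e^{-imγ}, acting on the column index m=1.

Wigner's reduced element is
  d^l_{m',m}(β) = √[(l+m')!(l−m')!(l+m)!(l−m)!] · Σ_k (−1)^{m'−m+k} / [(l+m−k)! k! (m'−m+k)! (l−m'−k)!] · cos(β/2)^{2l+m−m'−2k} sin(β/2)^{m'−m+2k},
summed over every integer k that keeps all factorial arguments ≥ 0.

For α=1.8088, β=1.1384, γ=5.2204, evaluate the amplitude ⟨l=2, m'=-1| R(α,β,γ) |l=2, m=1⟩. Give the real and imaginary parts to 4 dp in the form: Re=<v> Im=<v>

D^2_{-1,1}(1.8088,1.1384,5.2204) = e^{-i·-1·1.8088}·d^2_{-1,1}(1.1384)·e^{-i·1·5.2204}. Compute d first:
With c≡cos(β/2)=0.842332 and s≡sin(β/2)=0.538958, N=[1·6·6·1]^{1/2}=6.000000
k∈{2,3} keeps every argument non-negative
  k=2: (−1)^0·6.0000/(2)·0.8423^2·0.5390^2 = +0.618299
  k=3: (−1)^1·6.0000/(6)·0.8423^0·0.5390^4 = -0.084376
d^2_{-1,1}(1.1384) = +0.618299 -0.084376 = +0.533923
Phases: e^{-i·(-1)·1.8088}=-0.235763+0.971811i, e^{-i·(1)·5.2204}=+0.486440+0.873714i ⇒ D=-0.514578+0.142418i

Re=-0.5146 Im=0.1424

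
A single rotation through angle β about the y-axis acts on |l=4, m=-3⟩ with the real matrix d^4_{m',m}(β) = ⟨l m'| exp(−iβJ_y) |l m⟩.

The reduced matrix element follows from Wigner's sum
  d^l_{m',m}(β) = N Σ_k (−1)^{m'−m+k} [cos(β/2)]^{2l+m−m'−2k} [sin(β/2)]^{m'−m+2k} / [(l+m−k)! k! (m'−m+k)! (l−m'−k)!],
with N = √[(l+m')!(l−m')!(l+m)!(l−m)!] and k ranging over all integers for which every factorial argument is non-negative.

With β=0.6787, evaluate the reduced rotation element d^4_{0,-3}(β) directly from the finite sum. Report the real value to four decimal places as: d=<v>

d^4_{0,-3}(β=0.6787) via Wigner's sum:
c=cos(0.6787/2)=0.942971, s=sin(0.6787/2)=0.332874; N=√[24·24·1·5040]=1703.830978
The bounds max(0,m−m')=0 and min(l+m,l−m')=1 give 2 terms
  k=0: (−1)^3·1703.8310/(144)·0.9430^5·0.3329^3 = -0.325384
  k=1: (−1)^4·1703.8310/(144)·0.9430^3·0.3329^5 = +0.040547
d^4_{0,-3}(0.6787) = -0.325384 +0.040547 = -0.284837

d=-0.2848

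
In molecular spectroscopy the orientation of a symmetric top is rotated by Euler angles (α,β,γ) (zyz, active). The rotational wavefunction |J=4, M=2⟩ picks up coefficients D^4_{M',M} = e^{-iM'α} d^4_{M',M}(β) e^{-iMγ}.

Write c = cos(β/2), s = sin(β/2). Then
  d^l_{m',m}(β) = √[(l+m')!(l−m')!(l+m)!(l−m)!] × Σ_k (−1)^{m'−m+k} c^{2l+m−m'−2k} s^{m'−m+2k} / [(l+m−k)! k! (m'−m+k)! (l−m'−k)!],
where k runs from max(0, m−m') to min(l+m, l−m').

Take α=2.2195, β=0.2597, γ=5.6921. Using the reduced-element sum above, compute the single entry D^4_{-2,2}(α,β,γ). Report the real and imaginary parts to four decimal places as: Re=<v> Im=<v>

Re=0.0032 Im=-0.0025

Split into d^4_{-2,2}(β=0.2597) × two z-phases.
c=cos(0.2597/2)=0.991581, s=sin(0.2597/2)=0.129485; N=√[2·720·720·2]=1440.000000
Admissible k: 4..6 (factorial args all ≥0)
  k=4: (−1)^0·1440.0000/(96)·0.9916^4·0.1295^4 = +0.004077
  k=5: (−1)^1·1440.0000/(120)·0.9916^2·0.1295^6 = -0.000056
  k=6: (−1)^2·1440.0000/(1440)·0.9916^0·0.1295^8 = +0.000000
d^4_{-2,2}(0.2597) = +0.004077 -0.000056 +0.000000 = +0.004021
Attach z-rotation phases: D = e^{-i(-2)(2.2195)}·(+0.004021)·e^{-i(2)(5.6921)} = +0.003172-0.002472i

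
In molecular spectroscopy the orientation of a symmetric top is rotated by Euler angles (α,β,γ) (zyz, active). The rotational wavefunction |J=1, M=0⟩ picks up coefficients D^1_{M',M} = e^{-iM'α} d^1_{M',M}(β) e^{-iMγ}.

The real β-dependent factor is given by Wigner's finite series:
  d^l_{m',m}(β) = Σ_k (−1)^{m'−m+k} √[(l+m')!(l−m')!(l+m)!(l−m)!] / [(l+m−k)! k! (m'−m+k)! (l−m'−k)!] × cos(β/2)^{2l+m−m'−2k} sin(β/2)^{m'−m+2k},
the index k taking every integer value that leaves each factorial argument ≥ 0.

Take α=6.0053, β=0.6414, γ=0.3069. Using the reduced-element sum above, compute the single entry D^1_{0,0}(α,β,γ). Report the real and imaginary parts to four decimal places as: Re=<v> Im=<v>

First d^1_{0,0}(β=0.6414), then the phase factors e^{-i(0)α} and e^{-i(0)γ}:
With c≡cos(β/2)=0.949015 and s≡sin(β/2)=0.315231, N=[1·1·1·1]^{1/2}=1.000000
k: max(0,(0)−(0))=0 … min(1+(0),1−(0))=1
  k=0: (−1)^0·1.0000/(1)·0.9490^2·0.3152^0 = +0.900629
  k=1: (−1)^1·1.0000/(1)·0.9490^0·0.3152^2 = -0.099371
d^1_{0,0}(0.6414) = +0.900629 -0.099371 = +0.801259
D = (+1.000000+0.000000i)·(+0.801259)·(+1.000000+0.000000i) = +0.801259+0.000000i

Re=0.8013 Im=0.0000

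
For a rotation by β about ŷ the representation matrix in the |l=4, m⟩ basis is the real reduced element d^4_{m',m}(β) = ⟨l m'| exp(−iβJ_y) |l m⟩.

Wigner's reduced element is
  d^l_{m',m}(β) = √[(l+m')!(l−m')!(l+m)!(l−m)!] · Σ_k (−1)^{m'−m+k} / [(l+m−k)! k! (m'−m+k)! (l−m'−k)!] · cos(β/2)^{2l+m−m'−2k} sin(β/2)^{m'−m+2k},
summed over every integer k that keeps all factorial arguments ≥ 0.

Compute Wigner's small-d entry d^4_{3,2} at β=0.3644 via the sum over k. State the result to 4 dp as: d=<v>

d^4_{3,2}(β=0.3644) via Wigner's sum:
c=cos(0.3644/2)=0.983447, s=sin(0.3644/2)=0.181194; N=√[5040·1·720·2]=2693.993318
Admissible k: 0..1 (factorial args all ≥0)
  k=0: (−1)^1·2693.9933/(720)·0.9834^7·0.1812^1 = -0.603205
  k=1: (−1)^2·2693.9933/(240)·0.9834^5·0.1812^3 = +0.061428
d^4_{3,2}(0.3644) = -0.603205 +0.061428 = -0.541777

d=-0.5418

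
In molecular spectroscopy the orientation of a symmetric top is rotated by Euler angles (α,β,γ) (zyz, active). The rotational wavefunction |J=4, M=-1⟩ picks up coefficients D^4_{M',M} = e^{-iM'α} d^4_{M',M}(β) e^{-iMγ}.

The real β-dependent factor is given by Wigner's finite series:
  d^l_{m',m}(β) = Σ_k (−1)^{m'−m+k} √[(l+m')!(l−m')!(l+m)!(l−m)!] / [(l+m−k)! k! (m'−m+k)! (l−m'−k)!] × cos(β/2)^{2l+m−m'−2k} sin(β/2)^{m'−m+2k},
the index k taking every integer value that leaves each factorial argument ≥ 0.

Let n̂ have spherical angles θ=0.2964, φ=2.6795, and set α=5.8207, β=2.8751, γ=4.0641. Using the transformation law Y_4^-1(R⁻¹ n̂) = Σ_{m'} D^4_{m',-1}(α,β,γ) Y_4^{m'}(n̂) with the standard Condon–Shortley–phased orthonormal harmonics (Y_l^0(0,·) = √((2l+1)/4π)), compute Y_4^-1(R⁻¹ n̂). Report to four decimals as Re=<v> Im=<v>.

Need the full column D^4_{m',-1} for m'=−4..4 at α=5.8207, β=2.8751, γ=4.0641.
cos(β/2)=0.132852, sin(β/2)=0.991136
d^4_{-4,-1}: single k=3 term ⇒ +0.000302;  D = -0.000181+0.000241i
d^4_{-3,-1}: k∈[2..3] ⇒ +0.000043 -0.003977 = -0.003934;  D = +0.003516-0.001764i
d^4_{-2,-1}: k∈[1..3] ⇒ +0.000003 -0.000855 +0.031717 = +0.030865;  D = -0.030865+0.000076i
d^4_{-1,-1}: k∈[0..3] ⇒ +0.000000 -0.000081 +0.009018 -0.167316 = -0.158379;  D = +0.141914+0.070315i
d^4_{0,-1}: k∈[0..3] ⇒ -0.000003 +0.001081 -0.060178 +0.558234 = +0.499134;  D = -0.301389-0.397869i
d^4_{1,-1}: k∈[0..3] ⇒ +0.000054 -0.009018 +0.250974 -0.931248 = -0.689238;  D = +0.127327+0.677375i
d^4_{2,-1}: k∈[0..2] ⇒ -0.000570 +0.047575 -0.529588 = -0.482582;  D = -0.131825+0.464228i
d^4_{3,-1}: k∈[0..1] ⇒ +0.003977 -0.132803 = -0.128826;  D = -0.086787+0.095207i
d^4_{4,-1}: single k=0 term ⇒ -0.016783;  D = -0.015652+0.006056i
Y_4^{m'}(θ=0.2964,φ=2.6795) and Σ D·Y over m':
  (-0.0002+0.0002i)·(-0.0009+0.0031i)  (+0.0035-0.0018i)·(-0.0055-0.0293i)  (-0.0309+0.0001i)·(+0.0929+0.1231i)  (+0.1419+0.0703i)·(-0.4025-0.2005i)  (-0.3014-0.3979i)·(+0.5122+0.0000i)  (+0.1273+0.6774i)·(+0.4025-0.2005i)  (-0.1318+0.4642i)·(+0.0929-0.1231i)  (-0.0868+0.0952i)·(+0.0055-0.0293i)  (-0.0157+0.0061i)·(-0.0009-0.0031i)
Y_4^-1(R⁻¹ n̂) = +0.033927+0.045146i

Re=0.0339 Im=0.0451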